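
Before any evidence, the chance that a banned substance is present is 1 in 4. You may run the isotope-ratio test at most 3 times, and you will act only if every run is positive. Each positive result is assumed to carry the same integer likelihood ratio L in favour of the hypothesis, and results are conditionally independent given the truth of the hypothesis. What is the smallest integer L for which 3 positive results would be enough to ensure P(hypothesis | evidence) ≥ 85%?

3

Prior odds = 0.25/0.75 = 1/3.
Target odds = 0.85/0.15 = 17/3.
Need L³ ≥ 17/3 ÷ (1/3) = 17.
2³ = 8 < 17 ≤ 27 = 3³, so L = 3.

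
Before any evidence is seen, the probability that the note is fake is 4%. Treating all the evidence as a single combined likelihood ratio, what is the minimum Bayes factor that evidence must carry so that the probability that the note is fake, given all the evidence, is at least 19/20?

456

Prior odds = 0.04/0.96 = 1/24.
Target odds = 0.95/0.05 = 19.
Required Bayes factor = 19 ÷ (1/24) = 456.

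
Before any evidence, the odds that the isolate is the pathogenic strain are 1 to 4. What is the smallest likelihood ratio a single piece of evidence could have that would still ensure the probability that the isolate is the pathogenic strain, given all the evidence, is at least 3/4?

12

Prior odds = 0.25.
Target odds = 0.75/0.25 = 3.
Required Bayes factor = 3 ÷ 0.25 = 12.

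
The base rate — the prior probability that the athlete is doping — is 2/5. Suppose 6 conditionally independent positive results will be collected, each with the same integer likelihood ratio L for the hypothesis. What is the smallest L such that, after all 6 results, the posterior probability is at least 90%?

Prior odds = 0.4/0.6 = 2/3.
Target odds = 0.9/0.1 = 9.
Need L⁶ ≥ 9 ÷ (2/3) = 13.5.
1⁶ = 1 < 13.5 ≤ 64 = 2⁶, so L = 2.

2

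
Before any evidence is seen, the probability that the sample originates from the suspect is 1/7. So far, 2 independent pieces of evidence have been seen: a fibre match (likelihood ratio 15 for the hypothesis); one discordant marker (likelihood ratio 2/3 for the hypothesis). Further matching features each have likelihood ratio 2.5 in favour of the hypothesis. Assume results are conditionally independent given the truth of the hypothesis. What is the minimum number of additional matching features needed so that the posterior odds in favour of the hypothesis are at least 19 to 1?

Prior odds = (1/7)/(6/7) = 1/6.
Combined Bayes factor of the evidence already in hand = 15 × (2/3) = 10.
Odds after that evidence = (1/6) × 10 = 5/3.
Target odds = 19.
Need 2.5ⁿ ≥ 19 ÷ (5/3) = 11.4.
2.5² = 6.25 falls short of 11.4 but 2.5³ = 15.625 reaches it, so n = 3.

3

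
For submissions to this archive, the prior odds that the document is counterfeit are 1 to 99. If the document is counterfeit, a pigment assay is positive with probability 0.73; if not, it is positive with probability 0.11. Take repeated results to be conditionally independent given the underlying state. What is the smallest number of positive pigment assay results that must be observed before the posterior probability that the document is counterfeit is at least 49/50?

Prior odds = 1/99.
Likelihood ratio of a positive = 0.73/0.11 = 73/11.
Target posterior odds = 0.98/0.02 = 49.
Need (1/99) × (73/11)ⁿ ≥ 49, i.e. (73/11)ⁿ ≥ 4851.
(73/11)⁴ = 28398241/14641 falls short of 4851 but (73/11)⁵ ≈12872.1 reaches it, so n = 5.

5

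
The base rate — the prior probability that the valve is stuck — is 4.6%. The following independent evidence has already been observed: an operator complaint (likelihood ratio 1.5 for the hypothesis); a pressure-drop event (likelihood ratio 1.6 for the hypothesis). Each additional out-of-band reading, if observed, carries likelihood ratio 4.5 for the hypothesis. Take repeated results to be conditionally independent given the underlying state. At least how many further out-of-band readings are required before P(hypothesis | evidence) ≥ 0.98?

Prior odds = 0.046/0.954 = 23/477.
Combined Bayes factor of the evidence already in hand = 1.5 × 1.6 = 2.4.
Odds after that evidence = (23/477) × 2.4 = 92/795.
Target odds = 0.98/0.02 = 49.
Need 4.5ⁿ ≥ 49 ÷ (92/795) = 38955/92.
4.5⁴ = 410.0625 falls short of 38955/92 but 4.5⁵ = 1845.28125 reaches it, so n = 5.

5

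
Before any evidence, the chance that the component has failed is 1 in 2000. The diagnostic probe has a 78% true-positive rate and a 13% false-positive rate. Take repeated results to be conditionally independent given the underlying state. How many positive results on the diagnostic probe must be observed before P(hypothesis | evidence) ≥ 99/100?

Prior odds: 0.0005 ÷ 0.9995 = 1/1999.
Likelihood ratio of a positive result = 0.78/0.13 = 6.
Target odds: 0.99 ÷ 0.01 = 99.
Require 6ⁿ ≥ 99 ÷ (1/1999) = 197901.
6⁶ = 46656 falls short of 197901 but 6⁷ = 279936 reaches it, so n = 7.

7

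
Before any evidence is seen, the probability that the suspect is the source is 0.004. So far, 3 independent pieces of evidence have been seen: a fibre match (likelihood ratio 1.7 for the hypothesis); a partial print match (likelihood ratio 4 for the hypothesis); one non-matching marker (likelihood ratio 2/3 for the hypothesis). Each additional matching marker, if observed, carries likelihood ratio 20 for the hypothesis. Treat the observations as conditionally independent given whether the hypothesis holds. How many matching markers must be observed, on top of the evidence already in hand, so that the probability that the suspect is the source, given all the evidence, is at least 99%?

3

Prior odds = 0.004/0.996 = 1/249.
Combined Bayes factor of the evidence already in hand = 1.7 × 4 × (2/3) = 68/15.
Odds after that evidence = (1/249) × 68/15 = 68/3735.
Target odds = 0.99/0.01 = 99.
Need 20ⁿ ≥ 99 ÷ (68/3735) = 369765/68.
20² = 400 falls short of 369765/68 but 20³ = 8000 reaches it, so n = 3.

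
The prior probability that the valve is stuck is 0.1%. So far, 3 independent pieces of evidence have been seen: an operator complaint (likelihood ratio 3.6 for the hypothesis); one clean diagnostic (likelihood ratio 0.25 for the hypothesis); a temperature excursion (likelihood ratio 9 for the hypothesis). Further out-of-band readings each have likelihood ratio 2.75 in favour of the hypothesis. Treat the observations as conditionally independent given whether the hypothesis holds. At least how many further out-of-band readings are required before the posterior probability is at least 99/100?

Prior odds = 0.001/0.999 = 1/999.
Combined Bayes factor of the evidence already in hand = 3.6 × 0.25 × 9 = 8.1.
Odds after that evidence = (1/999) × 8.1 = 3/370.
Target odds = 0.99/0.01 = 99.
Need 2.75ⁿ ≥ 99 ÷ (3/370) = 12210.
2.75⁹ ≈8994.86 falls short of 12210 but 2.75¹⁰ ≈24735.9 reaches it, so n = 10.

10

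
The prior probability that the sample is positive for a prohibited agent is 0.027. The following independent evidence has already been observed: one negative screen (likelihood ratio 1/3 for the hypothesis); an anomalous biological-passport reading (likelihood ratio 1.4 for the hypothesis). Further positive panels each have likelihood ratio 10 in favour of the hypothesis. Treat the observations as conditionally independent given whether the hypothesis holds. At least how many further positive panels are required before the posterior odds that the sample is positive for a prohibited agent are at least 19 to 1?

Prior odds = 0.027/0.973 = 27/973.
Combined Bayes factor of the evidence already in hand = (1/3) × 1.4 = 7/15.
Odds after that evidence = (27/973) × 7/15 = 9/695.
Target odds = 19.
Need 10ⁿ ≥ 19 ÷ (9/695) = 13205/9.
10³ = 1000 falls short of 13205/9 but 10⁴ = 10000 reaches it, so n = 4.

4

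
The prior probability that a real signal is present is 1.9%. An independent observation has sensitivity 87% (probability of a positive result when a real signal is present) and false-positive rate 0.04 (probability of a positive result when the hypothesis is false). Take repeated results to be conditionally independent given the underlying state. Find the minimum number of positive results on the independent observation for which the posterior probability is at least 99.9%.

Prior odds = 0.019/0.981 = 19/981.
Likelihood ratio of a positive result = 0.87/0.04 = 21.75.
Target odds: 0.999 ÷ 0.001 = 999.
Need (19/981) × 21.75ⁿ ≥ 999, i.e. 21.75ⁿ ≥ 980019/19.
21.75³ = 658503/64 falls short of 980019/19 but 21.75⁴ = 57289761/256 reaches it, so n = 4.

4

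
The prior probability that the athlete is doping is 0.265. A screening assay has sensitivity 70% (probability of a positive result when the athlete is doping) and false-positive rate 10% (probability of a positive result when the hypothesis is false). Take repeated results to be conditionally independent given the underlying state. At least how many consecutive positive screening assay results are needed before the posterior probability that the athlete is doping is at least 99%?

Prior odds: 0.265 ÷ 0.735 = 53/147.
Likelihood ratio of a positive result = 0.7/0.1 = 7.
Target odds: 0.99 ÷ 0.01 = 99.
Need (53/147) × 7ⁿ ≥ 99, i.e. 7ⁿ ≥ 14553/53.
7² = 49 falls short of 14553/53 but 7³ = 343 reaches it, so n = 3.

3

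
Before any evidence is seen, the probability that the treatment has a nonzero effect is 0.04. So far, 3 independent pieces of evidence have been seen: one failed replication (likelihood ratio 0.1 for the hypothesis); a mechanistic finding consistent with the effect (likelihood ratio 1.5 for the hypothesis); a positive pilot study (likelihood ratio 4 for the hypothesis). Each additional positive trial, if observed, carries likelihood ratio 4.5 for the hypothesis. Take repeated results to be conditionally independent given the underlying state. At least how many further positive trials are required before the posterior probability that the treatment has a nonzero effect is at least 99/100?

Prior odds = 0.04/0.96 = 1/24.
Combined Bayes factor of the evidence already in hand = 0.1 × 1.5 × 4 = 0.6.
Odds after that evidence = (1/24) × 0.6 = 0.025.
Target odds = 0.99/0.01 = 99.
Need 4.5ⁿ ≥ 99 ÷ 0.025 = 3960.
4.5⁵ = 1845.28125 falls short of 3960 but 4.5⁶ = 8303.765625 reaches it, so n = 6.

6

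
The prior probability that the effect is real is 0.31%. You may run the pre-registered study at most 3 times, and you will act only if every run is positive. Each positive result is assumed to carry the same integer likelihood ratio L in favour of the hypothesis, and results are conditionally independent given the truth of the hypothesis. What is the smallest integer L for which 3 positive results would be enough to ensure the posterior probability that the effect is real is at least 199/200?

Prior odds = 0.0031/0.9969 = 31/9969.
Target odds = 0.995/0.005 = 199.
Need L³ ≥ 199 ÷ (31/9969) = 1983831/31.
39³ = 59319 < 1983831/31 ≤ 64000 = 40³, so L = 40.

40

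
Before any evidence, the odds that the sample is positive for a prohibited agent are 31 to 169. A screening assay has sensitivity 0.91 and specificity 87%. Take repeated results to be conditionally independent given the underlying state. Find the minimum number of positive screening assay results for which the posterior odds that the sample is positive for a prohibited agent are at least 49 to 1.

3

Prior odds = 31/169.
False-positive rate = 1 − 0.87 = 0.13; likelihood ratio of a positive = 0.91/0.13 = 7.
Target odds = 49.
Require 7ⁿ ≥ 49 ÷ (31/169) = 8281/31.
7² = 49 falls short of 8281/31 but 7³ = 343 reaches it, so n = 3.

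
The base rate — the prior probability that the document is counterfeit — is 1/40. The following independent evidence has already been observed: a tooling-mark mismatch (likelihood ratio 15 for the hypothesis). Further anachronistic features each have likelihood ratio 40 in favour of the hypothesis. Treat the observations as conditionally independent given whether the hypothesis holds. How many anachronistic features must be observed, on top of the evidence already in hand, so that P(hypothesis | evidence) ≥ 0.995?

Prior odds = 0.025/0.975 = 1/39.
Bayes factor of the evidence already in hand = 15.
Odds after that evidence = (1/39) × 15 = 5/13.
Target odds = 0.995/0.005 = 199.
Need 40ⁿ ≥ 199 ÷ (5/13) = 517.4.
40¹ = 40 falls short of 517.4 but 40² = 1600 reaches it, so n = 2.

2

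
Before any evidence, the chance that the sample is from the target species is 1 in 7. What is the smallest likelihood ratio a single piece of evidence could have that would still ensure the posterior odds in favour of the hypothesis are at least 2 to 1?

Prior odds = (1/7)/(6/7) = 1/6.
Target odds = 2.
Required Bayes factor = 2 ÷ (1/6) = 12.

12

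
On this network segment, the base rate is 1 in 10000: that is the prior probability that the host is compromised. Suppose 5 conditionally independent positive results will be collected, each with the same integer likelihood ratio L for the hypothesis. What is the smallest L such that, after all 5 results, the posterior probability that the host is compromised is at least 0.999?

Prior odds = 0.0001/0.9999 = 1/9999.
Target odds = 0.999/0.001 = 999.
Need L⁵ ≥ 999 ÷ (1/9999) = 9989001.
25⁵ = 9765625 < 9989001 ≤ 11881376 = 26⁵, so L = 26.

26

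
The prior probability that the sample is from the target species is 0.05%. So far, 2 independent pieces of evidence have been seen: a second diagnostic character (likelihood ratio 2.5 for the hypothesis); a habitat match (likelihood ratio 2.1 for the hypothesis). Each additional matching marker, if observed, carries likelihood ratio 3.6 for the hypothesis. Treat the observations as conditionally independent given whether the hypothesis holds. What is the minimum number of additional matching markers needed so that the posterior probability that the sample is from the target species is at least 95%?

Prior odds = 0.0005/0.9995 = 1/1999.
Combined Bayes factor of the evidence already in hand = 2.5 × 2.1 = 5.25.
Odds after that evidence = (1/1999) × 5.25 = 21/7996.
Target odds = 0.95/0.05 = 19.
Need 3.6ⁿ ≥ 19 ÷ (21/7996) = 151924/21.
3.6⁶ = 34012224/15625 falls short of 151924/21 but 3.6⁷ = 612220032/78125 reaches it, so n = 7.

7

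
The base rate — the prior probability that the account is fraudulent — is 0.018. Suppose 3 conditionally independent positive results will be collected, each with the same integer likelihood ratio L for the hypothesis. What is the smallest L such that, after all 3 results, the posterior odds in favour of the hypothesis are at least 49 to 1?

14

Prior odds = 0.018/0.982 = 9/491.
Target odds = 49.
Need L³ ≥ 49 ÷ (9/491) = 24059/9.
13³ = 2197 < 24059/9 ≤ 2744 = 14³, so L = 14.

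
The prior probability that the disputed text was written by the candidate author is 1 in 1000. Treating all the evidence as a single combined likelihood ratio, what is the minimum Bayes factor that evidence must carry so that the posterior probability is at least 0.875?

Prior odds = 0.001/0.999 = 1/999.
Target odds = 0.875/0.125 = 7.
Required Bayes factor = 7 ÷ (1/999) = 6993.

6993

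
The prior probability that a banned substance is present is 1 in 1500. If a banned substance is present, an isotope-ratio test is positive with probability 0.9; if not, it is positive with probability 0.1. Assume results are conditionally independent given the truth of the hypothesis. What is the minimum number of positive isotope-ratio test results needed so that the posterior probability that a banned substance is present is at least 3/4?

4

Prior odds: (1/1500) ÷ (1499/1500) = 1/1499.
Likelihood ratio of a positive = 0.9/0.1 = 9.
Target posterior odds = 0.75/0.25 = 3.
Require 9ⁿ ≥ 3 ÷ (1/1499) = 4497.
9³ = 729 falls short of 4497 but 9⁴ = 6561 reaches it, so n = 4.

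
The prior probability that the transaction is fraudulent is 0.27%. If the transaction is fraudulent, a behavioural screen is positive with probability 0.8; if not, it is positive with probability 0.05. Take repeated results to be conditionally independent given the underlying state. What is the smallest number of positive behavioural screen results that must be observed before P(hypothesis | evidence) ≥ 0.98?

Prior odds = 0.0027/0.9973 = 27/9973.
Likelihood ratio of a positive = 0.8/0.05 = 16.
Target odds: 0.98 ÷ 0.02 = 49.
Need (27/9973) × 16ⁿ ≥ 49, i.e. 16ⁿ ≥ 488677/27.
16³ = 4096 falls short of 488677/27 but 16⁴ = 65536 reaches it, so n = 4.

4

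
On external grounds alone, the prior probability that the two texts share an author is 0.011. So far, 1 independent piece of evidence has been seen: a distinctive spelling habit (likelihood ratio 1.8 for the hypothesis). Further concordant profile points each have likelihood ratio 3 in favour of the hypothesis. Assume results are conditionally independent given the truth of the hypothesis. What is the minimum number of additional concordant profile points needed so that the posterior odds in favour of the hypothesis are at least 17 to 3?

6

Prior odds = 0.011/0.989 = 11/989.
Bayes factor of the evidence already in hand = 1.8.
Odds after that evidence = (11/989) × 1.8 = 99/4945.
Target odds = 17/3.
Need 3ⁿ ≥ 17/3 ÷ (99/4945) = 84065/297.
3⁵ = 243 falls short of 84065/297 but 3⁶ = 729 reaches it, so n = 6.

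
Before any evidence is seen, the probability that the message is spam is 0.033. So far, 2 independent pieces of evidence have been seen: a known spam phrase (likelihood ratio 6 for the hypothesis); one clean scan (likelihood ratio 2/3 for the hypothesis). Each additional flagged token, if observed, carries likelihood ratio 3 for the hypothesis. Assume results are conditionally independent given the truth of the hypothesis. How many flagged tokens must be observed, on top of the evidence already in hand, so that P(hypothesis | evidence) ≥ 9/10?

Prior odds = 0.033/0.967 = 33/967.
Combined Bayes factor of the evidence already in hand = 6 × (2/3) = 4.
Odds after that evidence = (33/967) × 4 = 132/967.
Target odds = 0.9/0.1 = 9.
Need 3ⁿ ≥ 9 ÷ (132/967) = 2901/44.
3³ = 27 falls short of 2901/44 but 3⁴ = 81 reaches it, so n = 4.

4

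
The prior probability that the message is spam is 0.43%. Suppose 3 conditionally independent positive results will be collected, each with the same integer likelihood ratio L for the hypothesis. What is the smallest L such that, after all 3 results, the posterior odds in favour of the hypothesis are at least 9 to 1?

13

Prior odds = 0.0043/0.9957 = 43/9957.
Target odds = 9.
Need L³ ≥ 9 ÷ (43/9957) = 89613/43.
12³ = 1728 < 89613/43 ≤ 2197 = 13³, so L = 13.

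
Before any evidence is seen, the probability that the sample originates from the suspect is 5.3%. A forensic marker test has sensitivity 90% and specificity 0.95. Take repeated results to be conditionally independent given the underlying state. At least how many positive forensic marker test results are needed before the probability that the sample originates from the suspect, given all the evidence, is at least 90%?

Prior odds: 0.053 ÷ 0.947 = 53/947.
False-positive rate = 1 − 0.95 = 0.05; likelihood ratio of a positive = 0.9/0.05 = 18.
Target posterior odds = 0.9/0.1 = 9.
Need (53/947) × 18ⁿ ≥ 9, i.e. 18ⁿ ≥ 8523/53.
18¹ = 18 falls short of 8523/53 but 18² = 324 reaches it, so n = 2.

2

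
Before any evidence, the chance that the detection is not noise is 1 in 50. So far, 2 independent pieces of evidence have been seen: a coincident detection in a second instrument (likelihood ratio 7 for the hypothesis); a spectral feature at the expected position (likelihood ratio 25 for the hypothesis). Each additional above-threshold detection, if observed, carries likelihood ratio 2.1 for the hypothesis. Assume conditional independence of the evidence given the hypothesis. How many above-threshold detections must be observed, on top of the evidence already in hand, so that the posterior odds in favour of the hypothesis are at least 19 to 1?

Prior odds = 0.02/0.98 = 1/49.
Combined Bayes factor of the evidence already in hand = 7 × 25 = 175.
Odds after that evidence = (1/49) × 175 = 25/7.
Target odds = 19.
Need 2.1ⁿ ≥ 19 ÷ (25/7) = 5.32.
2.1² = 4.41 falls short of 5.32 but 2.1³ = 9.261 reaches it, so n = 3.

3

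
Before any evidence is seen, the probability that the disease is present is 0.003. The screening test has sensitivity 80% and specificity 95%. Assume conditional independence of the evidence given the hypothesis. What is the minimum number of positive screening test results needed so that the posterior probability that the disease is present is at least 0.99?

Prior odds = 0.003/0.997 = 3/997.
False-positive rate = 1 − 0.95 = 0.05; likelihood ratio of a positive = 0.8/0.05 = 16.
Target odds: 0.99 ÷ 0.01 = 99.
Require 16ⁿ ≥ 99 ÷ (3/997) = 32901.
16³ = 4096 falls short of 32901 but 16⁴ = 65536 reaches it, so n = 4.

4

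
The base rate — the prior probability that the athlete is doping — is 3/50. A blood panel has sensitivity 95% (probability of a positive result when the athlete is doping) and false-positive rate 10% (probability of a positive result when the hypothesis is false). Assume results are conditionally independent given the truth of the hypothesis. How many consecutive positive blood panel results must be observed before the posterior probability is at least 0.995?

Prior odds: 0.06 ÷ 0.94 = 3/47.
Likelihood ratio of a positive result = 0.95/0.1 = 9.5.
Target posterior odds = 0.995/0.005 = 199.
Require 9.5ⁿ ≥ 199 ÷ (3/47) = 9353/3.
9.5³ = 857.375 falls short of 9353/3 but 9.5⁴ = 8145.0625 reaches it, so n = 4.

4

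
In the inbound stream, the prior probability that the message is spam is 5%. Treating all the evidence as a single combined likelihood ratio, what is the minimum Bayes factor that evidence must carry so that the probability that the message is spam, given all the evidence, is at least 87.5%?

Prior odds = 0.05/0.95 = 1/19.
Target odds = 0.875/0.125 = 7.
Required Bayes factor = 7 ÷ (1/19) = 133.

133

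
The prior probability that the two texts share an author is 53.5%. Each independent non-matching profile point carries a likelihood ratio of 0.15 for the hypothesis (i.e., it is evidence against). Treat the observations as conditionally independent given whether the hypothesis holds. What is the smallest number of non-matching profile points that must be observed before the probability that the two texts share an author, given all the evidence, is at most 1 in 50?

Prior odds: 0.535 ÷ 0.465 = 107/93.
Likelihood ratio per non-matching profile point = 0.15.
Target odds: 0.02 ÷ 0.98 = 1/49.
Need (107/93) × 0.15ⁿ ≤ 1/49, i.e. 0.15ⁿ ≤ 93/5243.
0.15² = 0.0225 is still above 93/5243 but 0.15³ = 0.003375 is at or below it, so n = 3.

3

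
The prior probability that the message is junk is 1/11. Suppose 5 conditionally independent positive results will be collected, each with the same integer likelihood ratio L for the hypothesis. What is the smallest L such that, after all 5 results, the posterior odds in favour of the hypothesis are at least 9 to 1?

Prior odds = (1/11)/(10/11) = 0.1.
Target odds = 9.
Need L⁵ ≥ 9 ÷ 0.1 = 90.
2⁵ = 32 < 90 ≤ 243 = 3⁵, so L = 3.

3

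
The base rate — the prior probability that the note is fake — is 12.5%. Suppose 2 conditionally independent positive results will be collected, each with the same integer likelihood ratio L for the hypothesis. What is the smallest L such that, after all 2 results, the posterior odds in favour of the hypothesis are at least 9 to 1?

Prior odds = 0.125/0.875 = 1/7.
Target odds = 9.
Need L² ≥ 9 ÷ (1/7) = 63.
7² = 49 < 63 ≤ 64 = 8², so L = 8.

8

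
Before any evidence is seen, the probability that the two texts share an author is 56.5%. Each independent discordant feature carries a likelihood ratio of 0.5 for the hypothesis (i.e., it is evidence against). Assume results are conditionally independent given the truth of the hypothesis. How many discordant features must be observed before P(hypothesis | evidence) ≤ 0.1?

4

Prior odds: 0.565 ÷ 0.435 = 113/87.
Likelihood ratio per discordant feature = 0.5.
Target odds: 0.1 ÷ 0.9 = 1/9.
Need (113/87) × 0.5ⁿ ≤ 1/9, i.e. 0.5ⁿ ≤ 29/339.
0.5³ = 0.125 is still above 29/339 but 0.5⁴ = 0.0625 is at or below it, so n = 4.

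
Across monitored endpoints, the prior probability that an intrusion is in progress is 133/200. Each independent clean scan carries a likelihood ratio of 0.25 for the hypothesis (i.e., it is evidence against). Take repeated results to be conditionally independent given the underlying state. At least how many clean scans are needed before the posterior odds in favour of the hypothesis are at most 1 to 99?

4

Prior odds: 0.665 ÷ 0.335 = 133/67.
Likelihood ratio per clean scan = 0.25.
Target odds = 1/99.
Need (133/67) × 0.25ⁿ ≤ 1/99, i.e. 0.25ⁿ ≤ 67/13167.
0.25³ = 0.015625 is still above 67/13167 but 0.25⁴ = 0.00390625 is at or below it, so n = 4.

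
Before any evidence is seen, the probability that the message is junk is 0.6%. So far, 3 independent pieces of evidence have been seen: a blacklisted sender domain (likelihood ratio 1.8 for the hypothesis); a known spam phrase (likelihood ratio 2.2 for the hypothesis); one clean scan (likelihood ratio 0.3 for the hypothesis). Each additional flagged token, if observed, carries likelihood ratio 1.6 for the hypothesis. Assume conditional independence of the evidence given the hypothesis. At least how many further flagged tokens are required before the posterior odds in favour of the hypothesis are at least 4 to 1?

14

Prior odds = 0.006/0.994 = 3/497.
Combined Bayes factor of the evidence already in hand = 1.8 × 2.2 × 0.3 = 1.188.
Odds after that evidence = (3/497) × 1.188 = 891/124250.
Target odds = 4.
Need 1.6ⁿ ≥ 4 ÷ (891/124250) = 497000/891.
1.6¹³ ≈450.36 falls short of 497000/891 but 1.6¹⁴ ≈720.576 reaches it, so n = 14.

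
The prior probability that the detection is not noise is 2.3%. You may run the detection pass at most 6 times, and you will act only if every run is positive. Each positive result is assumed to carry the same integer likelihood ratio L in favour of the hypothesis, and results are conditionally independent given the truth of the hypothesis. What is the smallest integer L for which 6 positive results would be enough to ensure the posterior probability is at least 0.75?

Prior odds = 0.023/0.977 = 23/977.
Target odds = 0.75/0.25 = 3.
Need L⁶ ≥ 3 ÷ (23/977) = 2931/23.
2⁶ = 64 < 2931/23 ≤ 729 = 3⁶, so L = 3.

3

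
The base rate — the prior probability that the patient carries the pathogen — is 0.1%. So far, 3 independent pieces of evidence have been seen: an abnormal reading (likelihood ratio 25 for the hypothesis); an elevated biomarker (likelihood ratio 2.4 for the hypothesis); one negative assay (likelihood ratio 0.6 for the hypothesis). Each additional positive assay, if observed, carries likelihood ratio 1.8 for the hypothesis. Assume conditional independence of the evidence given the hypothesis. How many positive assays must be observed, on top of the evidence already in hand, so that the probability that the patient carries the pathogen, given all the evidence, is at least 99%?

14

Prior odds = 0.001/0.999 = 1/999.
Combined Bayes factor of the evidence already in hand = 25 × 2.4 × 0.6 = 36.
Odds after that evidence = (1/999) × 36 = 4/111.
Target odds = 0.99/0.01 = 99.
Need 1.8ⁿ ≥ 99 ÷ (4/111) = 2747.25.
1.8¹³ ≈2082.3 falls short of 2747.25 but 1.8¹⁴ ≈3748.13 reaches it, so n = 14.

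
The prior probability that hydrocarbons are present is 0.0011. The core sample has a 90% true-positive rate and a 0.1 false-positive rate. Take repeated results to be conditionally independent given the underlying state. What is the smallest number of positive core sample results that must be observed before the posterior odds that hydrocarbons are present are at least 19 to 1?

5

Prior odds: 0.0011 ÷ 0.9989 = 11/9989.
Likelihood ratio of a positive result = 0.9/0.1 = 9.
Target odds = 19.
Require 9ⁿ ≥ 19 ÷ (11/9989) = 189791/11.
9⁴ = 6561 falls short of 189791/11 but 9⁵ = 59049 reaches it, so n = 5.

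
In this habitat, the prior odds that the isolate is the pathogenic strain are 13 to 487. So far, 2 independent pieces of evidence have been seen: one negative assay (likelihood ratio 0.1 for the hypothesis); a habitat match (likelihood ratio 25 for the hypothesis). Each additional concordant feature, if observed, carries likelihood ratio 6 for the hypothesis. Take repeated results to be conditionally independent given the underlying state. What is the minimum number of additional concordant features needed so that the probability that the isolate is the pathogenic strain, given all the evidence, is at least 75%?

Prior odds = 13/487.
Combined Bayes factor of the evidence already in hand = 0.1 × 25 = 2.5.
Odds after that evidence = (13/487) × 2.5 = 65/974.
Target odds = 0.75/0.25 = 3.
Need 6ⁿ ≥ 3 ÷ (65/974) = 2922/65.
6² = 36 falls short of 2922/65 but 6³ = 216 reaches it, so n = 3.

3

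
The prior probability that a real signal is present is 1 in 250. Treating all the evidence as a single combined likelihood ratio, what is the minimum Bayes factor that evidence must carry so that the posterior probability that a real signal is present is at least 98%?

Prior odds = 0.004/0.996 = 1/249.
Target odds = 0.98/0.02 = 49.
Required Bayes factor = 49 ÷ (1/249) = 12201.

12201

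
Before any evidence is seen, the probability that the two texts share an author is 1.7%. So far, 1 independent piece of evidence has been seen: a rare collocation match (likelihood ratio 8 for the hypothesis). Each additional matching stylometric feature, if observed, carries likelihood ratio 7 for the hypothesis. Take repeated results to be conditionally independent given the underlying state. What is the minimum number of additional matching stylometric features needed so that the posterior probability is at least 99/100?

Prior odds = 0.017/0.983 = 17/983.
Bayes factor of the evidence already in hand = 8.
Odds after that evidence = (17/983) × 8 = 136/983.
Target odds = 0.99/0.01 = 99.
Need 7ⁿ ≥ 99 ÷ (136/983) = 97317/136.
7³ = 343 falls short of 97317/136 but 7⁴ = 2401 reaches it, so n = 4.

4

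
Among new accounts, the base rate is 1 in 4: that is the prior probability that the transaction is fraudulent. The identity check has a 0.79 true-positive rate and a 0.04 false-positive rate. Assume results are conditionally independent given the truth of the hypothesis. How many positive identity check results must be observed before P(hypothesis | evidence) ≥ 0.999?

Prior odds: 0.25 ÷ 0.75 = 1/3.
Likelihood ratio of a positive result = 0.79/0.04 = 19.75.
Target posterior odds = 0.999/0.001 = 999.
Need (1/3) × 19.75ⁿ ≥ 999, i.e. 19.75ⁿ ≥ 2997.
19.75² = 390.0625 falls short of 2997 but 19.75³ = 7703.734375 reaches it, so n = 3.

3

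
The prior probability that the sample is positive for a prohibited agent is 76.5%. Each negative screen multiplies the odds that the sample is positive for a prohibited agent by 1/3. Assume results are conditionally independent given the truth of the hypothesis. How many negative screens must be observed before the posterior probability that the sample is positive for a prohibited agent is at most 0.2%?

7

Prior odds = 0.765/0.235 = 153/47.
Likelihood ratio per negative screen = 1/3.
Target odds: 0.002 ÷ 0.998 = 1/499.
Need (153/47) × (1/3)ⁿ ≤ 1/499, i.e. (1/3)ⁿ ≤ 47/76347.
(1/3)⁶ = 1/729 is still above 47/76347 but (1/3)⁷ = 1/2187 is at or below it, so n = 7.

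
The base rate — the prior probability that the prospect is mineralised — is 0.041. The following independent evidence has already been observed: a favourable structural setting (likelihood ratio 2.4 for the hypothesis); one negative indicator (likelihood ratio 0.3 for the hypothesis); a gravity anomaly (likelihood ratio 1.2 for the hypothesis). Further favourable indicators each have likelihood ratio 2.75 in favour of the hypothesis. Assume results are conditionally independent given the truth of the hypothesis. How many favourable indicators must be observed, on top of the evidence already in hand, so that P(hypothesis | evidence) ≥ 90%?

6

Prior odds = 0.041/0.959 = 41/959.
Combined Bayes factor of the evidence already in hand = 2.4 × 0.3 × 1.2 = 0.864.
Odds after that evidence = (41/959) × 0.864 = 4428/119875.
Target odds = 0.9/0.1 = 9.
Need 2.75ⁿ ≥ 9 ÷ (4428/119875) = 119875/492.
2.75⁵ = 161051/1024 falls short of 119875/492 but 2.75⁶ = 1771561/4096 reaches it, so n = 6.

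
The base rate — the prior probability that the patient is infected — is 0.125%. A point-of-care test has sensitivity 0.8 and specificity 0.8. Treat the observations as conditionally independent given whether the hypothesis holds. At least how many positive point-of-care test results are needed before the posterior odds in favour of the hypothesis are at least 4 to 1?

6

Prior odds: 0.00125 ÷ 0.99875 = 1/799.
False-positive rate = 1 − 0.8 = 0.2; likelihood ratio of a positive = 0.8/0.2 = 4.
Target odds = 4.
Require 4ⁿ ≥ 4 ÷ (1/799) = 3196.
4⁵ = 1024 falls short of 3196 but 4⁶ = 4096 reaches it, so n = 6.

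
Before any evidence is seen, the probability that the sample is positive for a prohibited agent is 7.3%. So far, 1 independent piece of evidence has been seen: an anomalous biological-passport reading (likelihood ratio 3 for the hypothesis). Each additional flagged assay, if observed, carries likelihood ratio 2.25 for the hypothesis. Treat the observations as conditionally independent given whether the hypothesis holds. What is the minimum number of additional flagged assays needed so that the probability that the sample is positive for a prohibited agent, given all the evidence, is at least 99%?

8

Prior odds = 0.073/0.927 = 73/927.
Bayes factor of the evidence already in hand = 3.
Odds after that evidence = (73/927) × 3 = 73/309.
Target odds = 0.99/0.01 = 99.
Need 2.25ⁿ ≥ 99 ÷ (73/309) = 30591/73.
2.25⁷ = 4782969/16384 falls short of 30591/73 but 2.25⁸ = 43046721/65536 reaches it, so n = 8.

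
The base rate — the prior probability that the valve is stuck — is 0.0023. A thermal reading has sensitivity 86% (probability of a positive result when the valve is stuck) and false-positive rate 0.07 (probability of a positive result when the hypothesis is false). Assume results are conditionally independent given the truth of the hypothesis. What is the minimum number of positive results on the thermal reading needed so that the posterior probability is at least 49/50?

Prior odds: 0.0023 ÷ 0.9977 = 23/9977.
Likelihood ratio of a positive result = 0.86/0.07 = 86/7.
Target odds: 0.98 ÷ 0.02 = 49.
Require (86/7)ⁿ ≥ 49 ÷ (23/9977) = 488873/23.
(86/7)³ = 636056/343 falls short of 488873/23 but (86/7)⁴ = 54700816/2401 reaches it, so n = 4.

4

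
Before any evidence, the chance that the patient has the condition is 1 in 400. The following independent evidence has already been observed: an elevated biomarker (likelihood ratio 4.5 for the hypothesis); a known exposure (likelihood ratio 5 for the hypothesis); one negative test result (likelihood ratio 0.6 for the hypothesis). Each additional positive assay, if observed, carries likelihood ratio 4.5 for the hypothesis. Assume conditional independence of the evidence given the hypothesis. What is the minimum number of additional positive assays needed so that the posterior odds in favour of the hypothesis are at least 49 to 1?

Prior odds = 0.0025/0.9975 = 1/399.
Combined Bayes factor of the evidence already in hand = 4.5 × 5 × 0.6 = 13.5.
Odds after that evidence = (1/399) × 13.5 = 9/266.
Target odds = 49.
Need 4.5ⁿ ≥ 49 ÷ (9/266) = 13034/9.
4.5⁴ = 410.0625 falls short of 13034/9 but 4.5⁵ = 1845.28125 reaches it, so n = 5.

5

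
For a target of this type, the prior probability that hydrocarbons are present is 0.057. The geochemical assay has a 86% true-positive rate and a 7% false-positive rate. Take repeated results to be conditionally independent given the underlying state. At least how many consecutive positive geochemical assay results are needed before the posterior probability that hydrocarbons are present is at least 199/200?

Prior odds = 0.057/0.943 = 57/943.
Likelihood ratio of a positive result = 0.86/0.07 = 86/7.
Target posterior odds = 0.995/0.005 = 199.
Need (57/943) × (86/7)ⁿ ≥ 199, i.e. (86/7)ⁿ ≥ 187657/57.
(86/7)³ = 636056/343 falls short of 187657/57 but (86/7)⁴ = 54700816/2401 reaches it, so n = 4.

4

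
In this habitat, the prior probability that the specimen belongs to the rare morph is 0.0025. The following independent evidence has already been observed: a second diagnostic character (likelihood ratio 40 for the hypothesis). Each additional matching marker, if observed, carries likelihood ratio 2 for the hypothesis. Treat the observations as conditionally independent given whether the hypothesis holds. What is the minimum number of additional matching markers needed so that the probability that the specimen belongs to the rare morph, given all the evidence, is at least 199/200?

Prior odds = 0.0025/0.9975 = 1/399.
Bayes factor of the evidence already in hand = 40.
Odds after that evidence = (1/399) × 40 = 40/399.
Target odds = 0.995/0.005 = 199.
Need 2ⁿ ≥ 199 ÷ (40/399) = 1985.025.
2¹⁰ = 1024 falls short of 1985.025 but 2¹¹ = 2048 reaches it, so n = 11.

11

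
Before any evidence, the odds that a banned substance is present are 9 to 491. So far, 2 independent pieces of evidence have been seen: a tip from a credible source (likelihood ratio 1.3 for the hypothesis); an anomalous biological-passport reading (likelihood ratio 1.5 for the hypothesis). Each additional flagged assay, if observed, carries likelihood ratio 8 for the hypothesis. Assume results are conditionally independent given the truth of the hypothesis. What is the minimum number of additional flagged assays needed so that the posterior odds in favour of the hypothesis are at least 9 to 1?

Prior odds = 9/491.
Combined Bayes factor of the evidence already in hand = 1.3 × 1.5 = 1.95.
Odds after that evidence = (9/491) × 1.95 = 351/9820.
Target odds = 9.
Need 8ⁿ ≥ 9 ÷ (351/9820) = 9820/39.
8² = 64 falls short of 9820/39 but 8³ = 512 reaches it, so n = 3.

3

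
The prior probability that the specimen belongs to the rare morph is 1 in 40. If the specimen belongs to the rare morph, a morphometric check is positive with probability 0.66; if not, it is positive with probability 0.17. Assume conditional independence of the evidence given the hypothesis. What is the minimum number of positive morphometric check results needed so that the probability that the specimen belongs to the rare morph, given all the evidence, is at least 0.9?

Prior odds: 0.025 ÷ 0.975 = 1/39.
Likelihood ratio of a positive = 0.66/0.17 = 66/17.
Target posterior odds = 0.9/0.1 = 9.
Need (1/39) × (66/17)ⁿ ≥ 9, i.e. (66/17)ⁿ ≥ 351.
(66/17)⁴ = 18974736/83521 falls short of 351 but (66/17)⁵ ≈882.013 reaches it, so n = 5.

5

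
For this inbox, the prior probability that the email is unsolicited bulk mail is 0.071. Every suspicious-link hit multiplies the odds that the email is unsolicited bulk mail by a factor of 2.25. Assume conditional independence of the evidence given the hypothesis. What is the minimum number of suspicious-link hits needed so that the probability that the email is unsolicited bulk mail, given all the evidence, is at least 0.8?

5

Prior odds: 0.071 ÷ 0.929 = 71/929.
Likelihood ratio per suspicious-link hit = 2.25.
Target posterior odds = 0.8/0.2 = 4.
Need (71/929) × 2.25ⁿ ≥ 4, i.e. 2.25ⁿ ≥ 3716/71.
2.25⁴ = 25.62890625 falls short of 3716/71 but 2.25⁵ = 59049/1024 reaches it, so n = 5.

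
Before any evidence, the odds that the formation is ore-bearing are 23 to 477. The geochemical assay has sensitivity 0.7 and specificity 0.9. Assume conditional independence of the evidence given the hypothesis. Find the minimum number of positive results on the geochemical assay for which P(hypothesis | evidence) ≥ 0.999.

Prior odds = 23/477.
False-positive rate = 1 − 0.9 = 0.1; likelihood ratio of a positive = 0.7/0.1 = 7.
Target posterior odds = 0.999/0.001 = 999.
Need (23/477) × 7ⁿ ≥ 999, i.e. 7ⁿ ≥ 476523/23.
7⁵ = 16807 falls short of 476523/23 but 7⁶ = 117649 reaches it, so n = 6.

6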